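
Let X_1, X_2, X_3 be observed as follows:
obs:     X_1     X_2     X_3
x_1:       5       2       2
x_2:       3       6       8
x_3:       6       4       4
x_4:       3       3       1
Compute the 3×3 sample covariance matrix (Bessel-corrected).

Step 1 — column means:
  mean(X_1) = (5 + 3 + 6 + 3) / 4 = 17/4 = 4.25
  mean(X_2) = (2 + 6 + 4 + 3) / 4 = 15/4 = 3.75
  mean(X_3) = (2 + 8 + 4 + 1) / 4 = 15/4 = 3.75

Step 2 — sample covariance S[i,j] = (1/(n-1)) · Σ_k (x_{k,i} - mean_i) · (x_{k,j} - mean_j), with n-1 = 3.
  S[X_1,X_1] = ((0.75)·(0.75) + (-1.25)·(-1.25) + (1.75)·(1.75) + (-1.25)·(-1.25)) / 3 = 6.75/3 = 2.25
  S[X_1,X_2] = ((0.75)·(-1.75) + (-1.25)·(2.25) + (1.75)·(0.25) + (-1.25)·(-0.75)) / 3 = -2.75/3 = -0.9167
  S[X_1,X_3] = ((0.75)·(-1.75) + (-1.25)·(4.25) + (1.75)·(0.25) + (-1.25)·(-2.75)) / 3 = -2.75/3 = -0.9167
  S[X_2,X_2] = ((-1.75)·(-1.75) + (2.25)·(2.25) + (0.25)·(0.25) + (-0.75)·(-0.75)) / 3 = 8.75/3 = 2.9167
  S[X_2,X_3] = ((-1.75)·(-1.75) + (2.25)·(4.25) + (0.25)·(0.25) + (-0.75)·(-2.75)) / 3 = 14.75/3 = 4.9167
  S[X_3,X_3] = ((-1.75)·(-1.75) + (4.25)·(4.25) + (0.25)·(0.25) + (-2.75)·(-2.75)) / 3 = 28.75/3 = 9.5833

S is symmetric (S[j,i] = S[i,j]). Assembling:

S = [[2.25, -0.9167, -0.9167],
 [-0.9167, 2.9167, 4.9167],
 [-0.9167, 4.9167, 9.5833]]


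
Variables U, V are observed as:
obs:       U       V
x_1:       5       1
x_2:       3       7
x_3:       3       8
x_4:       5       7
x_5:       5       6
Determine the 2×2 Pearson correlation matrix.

Step 1 — column means:
  mean(U) = (5 + 3 + 3 + 5 + 5) / 5 = 21/5 = 4.2
  mean(V) = (1 + 7 + 8 + 7 + 6) / 5 = 29/5 = 5.8

Step 2 — sample variances and covariances s[i,j] = (1/(n-1)) · Σ_k (x_{k,i} - mean_i) · (x_{k,j} - mean_j), with n-1 = 4:
  s[U,U] = ((0.8)·(0.8) + (-1.2)·(-1.2) + (-1.2)·(-1.2) + (0.8)·(0.8) + (0.8)·(0.8)) / 4 = 4.8/4 = 1.2
  s[U,V] = ((0.8)·(-4.8) + (-1.2)·(1.2) + (-1.2)·(2.2) + (0.8)·(1.2) + (0.8)·(0.2)) / 4 = -6.8/4 = -1.7
  s[V,V] = ((-4.8)·(-4.8) + (1.2)·(1.2) + (2.2)·(2.2) + (1.2)·(1.2) + (0.2)·(0.2)) / 4 = 30.8/4 = 7.7
  Sample standard deviations s_i = √(s[i,i]):
  s(U) = √(1.2) = 1.0954
  s(V) = √(7.7) = 2.7749

Step 3 — r_{ij} = s_{ij} / (s_i · s_j):
  r[U,U] = 1 (diagonal).
  r[U,V] = -1.7 / (1.0954 · 2.7749) = -1.7 / 3.0397 = -0.5593
  r[V,V] = 1 (diagonal).

R is symmetric with unit diagonal. Assembling:

R = [[1, -0.5593],
 [-0.5593, 1]]


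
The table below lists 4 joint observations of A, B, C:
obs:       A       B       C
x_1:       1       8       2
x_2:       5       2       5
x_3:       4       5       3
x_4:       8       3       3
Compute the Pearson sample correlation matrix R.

Step 1 — column means:
  mean(A) = (1 + 5 + 4 + 8) / 4 = 18/4 = 4.5
  mean(B) = (8 + 2 + 5 + 3) / 4 = 18/4 = 4.5
  mean(C) = (2 + 5 + 3 + 3) / 4 = 13/4 = 3.25

Step 2 — sample variances and covariances s[i,j] = (1/(n-1)) · Σ_k (x_{k,i} - mean_i) · (x_{k,j} - mean_j), with n-1 = 3:
  s[A,A] = ((-3.5)·(-3.5) + (0.5)·(0.5) + (-0.5)·(-0.5) + (3.5)·(3.5)) / 3 = 25/3 = 8.3333
  s[A,B] = ((-3.5)·(3.5) + (0.5)·(-2.5) + (-0.5)·(0.5) + (3.5)·(-1.5)) / 3 = -19/3 = -6.3333
  s[A,C] = ((-3.5)·(-1.25) + (0.5)·(1.75) + (-0.5)·(-0.25) + (3.5)·(-0.25)) / 3 = 4.5/3 = 1.5
  s[B,B] = ((3.5)·(3.5) + (-2.5)·(-2.5) + (0.5)·(0.5) + (-1.5)·(-1.5)) / 3 = 21/3 = 7
  s[B,C] = ((3.5)·(-1.25) + (-2.5)·(1.75) + (0.5)·(-0.25) + (-1.5)·(-0.25)) / 3 = -8.5/3 = -2.8333
  s[C,C] = ((-1.25)·(-1.25) + (1.75)·(1.75) + (-0.25)·(-0.25) + (-0.25)·(-0.25)) / 3 = 4.75/3 = 1.5833
  Sample standard deviations s_i = √(s[i,i]):
  s(A) = √(8.3333) = 2.8868
  s(B) = √(7) = 2.6458
  s(C) = √(1.5833) = 1.2583

Step 3 — r_{ij} = s_{ij} / (s_i · s_j):
  r[A,A] = 1 (diagonal).
  r[A,B] = -6.3333 / (2.8868 · 2.6458) = -6.3333 / 7.6376 = -0.8292
  r[A,C] = 1.5 / (2.8868 · 1.2583) = 1.5 / 3.6324 = 0.4129
  r[B,B] = 1 (diagonal).
  r[B,C] = -2.8333 / (2.6458 · 1.2583) = -2.8333 / 3.3292 = -0.8511
  r[C,C] = 1 (diagonal).

R is symmetric with unit diagonal. Assembling:

R = [[1, -0.8292, 0.4129],
 [-0.8292, 1, -0.8511],
 [0.4129, -0.8511, 1]]


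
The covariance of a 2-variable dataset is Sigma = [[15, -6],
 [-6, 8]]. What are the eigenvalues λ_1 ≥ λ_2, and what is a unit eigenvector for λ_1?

Step 1 — characteristic polynomial of 2×2 Sigma:
  det(Sigma - λI) = λ² - trace · λ + det = 0.
  trace = 15 + 8 = 23, det = 15·8 - (-6)² = 84.
Step 2 — discriminant:
  Δ = trace² - 4·det = 529 - 336 = 193.
Step 3 — eigenvalues:
  λ = (trace ± √Δ)/2 = (23 ± 13.8924)/2,
  λ_1 = 18.4462,  λ_2 = 4.5538.

Step 4 — unit eigenvector for λ_1: solve (Sigma - λ_1 I)v = 0. First row:
  (15 - 18.4462)·v_x + (-6)·v_y = 0, i.e. (-3.4462)·v_x + (-6)·v_y = 0,
  so v ∝ (b, λ_1 - a) = (-6, 3.4462); multiply by -1 so the first entry is positive: u = (6, -3.4462).
  ||u|| = √((6)² + (-3.4462)²) = √(47.8764) ≈ 6.9193,
  v_1 = u/||u|| ≈ (0.8671, -0.4981) (||v_1|| = 1).

λ_1 = 18.4462,  λ_2 = 4.5538;  v_1 ≈ (0.8671, -0.4981)


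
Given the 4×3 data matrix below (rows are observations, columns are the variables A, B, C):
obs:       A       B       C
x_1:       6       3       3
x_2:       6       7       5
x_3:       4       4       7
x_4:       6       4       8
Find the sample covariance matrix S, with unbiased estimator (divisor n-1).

Step 1 — column means:
  mean(A) = (6 + 6 + 4 + 6) / 4 = 22/4 = 5.5
  mean(B) = (3 + 7 + 4 + 4) / 4 = 18/4 = 4.5
  mean(C) = (3 + 5 + 7 + 8) / 4 = 23/4 = 5.75

Step 2 — sample covariance S[i,j] = (1/(n-1)) · Σ_k (x_{k,i} - mean_i) · (x_{k,j} - mean_j), with n-1 = 3.
  S[A,A] = ((0.5)·(0.5) + (0.5)·(0.5) + (-1.5)·(-1.5) + (0.5)·(0.5)) / 3 = 3/3 = 1
  S[A,B] = ((0.5)·(-1.5) + (0.5)·(2.5) + (-1.5)·(-0.5) + (0.5)·(-0.5)) / 3 = 1/3 = 0.3333
  S[A,C] = ((0.5)·(-2.75) + (0.5)·(-0.75) + (-1.5)·(1.25) + (0.5)·(2.25)) / 3 = -2.5/3 = -0.8333
  S[B,B] = ((-1.5)·(-1.5) + (2.5)·(2.5) + (-0.5)·(-0.5) + (-0.5)·(-0.5)) / 3 = 9/3 = 3
  S[B,C] = ((-1.5)·(-2.75) + (2.5)·(-0.75) + (-0.5)·(1.25) + (-0.5)·(2.25)) / 3 = 0.5/3 = 0.1667
  S[C,C] = ((-2.75)·(-2.75) + (-0.75)·(-0.75) + (1.25)·(1.25) + (2.25)·(2.25)) / 3 = 14.75/3 = 4.9167

S is symmetric (S[j,i] = S[i,j]). Assembling:

S = [[1, 0.3333, -0.8333],
 [0.3333, 3, 0.1667],
 [-0.8333, 0.1667, 4.9167]]


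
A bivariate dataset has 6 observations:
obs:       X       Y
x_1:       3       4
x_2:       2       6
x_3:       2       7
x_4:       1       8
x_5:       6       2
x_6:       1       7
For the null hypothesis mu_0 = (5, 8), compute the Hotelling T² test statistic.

Step 1 — sample mean vector:
  mean(X) = (3 + 2 + 2 + 1 + 6 + 1) / 6 = 15/6 = 2.5
  mean(Y) = (4 + 6 + 7 + 8 + 2 + 7) / 6 = 34/6 = 5.6667
  x̄ = (2.5, 5.6667),  deviation x̄ - mu_0 = (2.5, 5.6667) - (5, 8) = (-2.5, -2.3333).

Step 2 — sample covariance matrix, S[i,j] = (1/(n-1)) · Σ_k (x_{k,i} - mean_i) · (x_{k,j} - mean_j), divisor n-1 = 5:
  S[X,X] = ((0.5)·(0.5) + (-0.5)·(-0.5) + (-0.5)·(-0.5) + (-1.5)·(-1.5) + (3.5)·(3.5) + (-1.5)·(-1.5)) / 5 = 17.5/5 = 3.5
  S[X,Y] = ((0.5)·(-1.6667) + (-0.5)·(0.3333) + (-0.5)·(1.3333) + (-1.5)·(2.3333) + (3.5)·(-3.6667) + (-1.5)·(1.3333)) / 5 = -20/5 = -4
  S[Y,Y] = ((-1.6667)·(-1.6667) + (0.3333)·(0.3333) + (1.3333)·(1.3333) + (2.3333)·(2.3333) + (-3.6667)·(-3.6667) + (1.3333)·(1.3333)) / 5 = 25.3333/5 = 5.0667
  S = [[3.5, -4],
 [-4, 5.0667]].

Step 3 — invert S. det(S) = 3.5·5.0667 - (-4)² = 1.7333.
  S^{-1} = (1/det) · [[d, -b], [-b, a]] = [[2.9231, 2.3077],
 [2.3077, 2.0192]].

Step 4 — quadratic form (x̄ - mu_0)^T · S^{-1} · (x̄ - mu_0):
  S^{-1} · (x̄ - mu_0) = (-12.6923, -10.4808),
  (x̄ - mu_0)^T · [...] = (-2.5)·(-12.6923) + (-2.3333)·(-10.4808) = 56.1859.

Step 5 — scale by n: T² = 6 · 56.1859 = 337.1154.

T² ≈ 337.1154


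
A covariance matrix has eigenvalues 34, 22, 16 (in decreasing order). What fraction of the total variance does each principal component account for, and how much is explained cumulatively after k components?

Step 1 — total variance = trace(Sigma) = Σ λ_i = 34 + 22 + 16 = 72.

Step 2 — fraction explained by component i = λ_i / Σ λ:
  PC1: 34/72 = 0.4722
  PC2: 22/72 = 0.3056
  PC3: 16/72 = 0.2222

Step 3 — cumulative fraction after k components = (λ_1 + ... + λ_k) / Σ λ:
  k = 1: 34/72 = 0.4722
  k = 2: (34 + 22)/72 = 56/72 = 0.7778
  k = 3: (34 + 22 + 16)/72 = 72/72 = 1

Summary (fraction, with percent):

explained: PC1 0.4722 (47.22%), PC2 0.3056 (30.56%), PC3 0.2222 (22.22%);  cumulative: 0.4722, 0.7778, 1


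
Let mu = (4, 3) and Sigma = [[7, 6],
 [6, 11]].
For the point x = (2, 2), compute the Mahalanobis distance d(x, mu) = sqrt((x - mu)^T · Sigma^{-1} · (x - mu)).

Step 1 — centre the observation: (x - mu) = (-2, -1).

Step 2 — invert Sigma. det(Sigma) = 7·11 - (6)² = 41.
  Sigma^{-1} = (1/det) · [[d, -b], [-b, a]] = [[0.2683, -0.1463],
 [-0.1463, 0.1707]].

Step 3 — form the quadratic (x - mu)^T · Sigma^{-1} · (x - mu):
  Sigma^{-1} · (x - mu) = (-0.3902, 0.122).
  (x - mu)^T · [Sigma^{-1} · (x - mu)] = (-2)·(-0.3902) + (-1)·(0.122) = 0.6585.

Step 4 — take square root: d = √(0.6585) ≈ 0.8115.

d(x, mu) = √(0.6585) ≈ 0.8115


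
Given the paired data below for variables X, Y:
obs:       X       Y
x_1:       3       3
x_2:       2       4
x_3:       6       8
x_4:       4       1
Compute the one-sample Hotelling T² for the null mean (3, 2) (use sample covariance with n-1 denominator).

Step 1 — sample mean vector:
  mean(X) = (3 + 2 + 6 + 4) / 4 = 15/4 = 3.75
  mean(Y) = (3 + 4 + 8 + 1) / 4 = 16/4 = 4
  x̄ = (3.75, 4),  deviation x̄ - mu_0 = (3.75, 4) - (3, 2) = (0.75, 2).

Step 2 — sample covariance matrix, S[i,j] = (1/(n-1)) · Σ_k (x_{k,i} - mean_i) · (x_{k,j} - mean_j), divisor n-1 = 3:
  S[X,X] = ((-0.75)·(-0.75) + (-1.75)·(-1.75) + (2.25)·(2.25) + (0.25)·(0.25)) / 3 = 8.75/3 = 2.9167
  S[X,Y] = ((-0.75)·(-1) + (-1.75)·(0) + (2.25)·(4) + (0.25)·(-3)) / 3 = 9/3 = 3
  S[Y,Y] = ((-1)·(-1) + (0)·(0) + (4)·(4) + (-3)·(-3)) / 3 = 26/3 = 8.6667
  S = [[2.9167, 3],
 [3, 8.6667]].

Step 3 — invert S. det(S) = 2.9167·8.6667 - (3)² = 16.2778.
  S^{-1} = (1/det) · [[d, -b], [-b, a]] = [[0.5324, -0.1843],
 [-0.1843, 0.1792]].

Step 4 — quadratic form (x̄ - mu_0)^T · S^{-1} · (x̄ - mu_0):
  S^{-1} · (x̄ - mu_0) = (0.0307, 0.2201),
  (x̄ - mu_0)^T · [...] = (0.75)·(0.0307) + (2)·(0.2201) = 0.4633.

Step 5 — scale by n: T² = 4 · 0.4633 = 1.8532.

T² ≈ 1.8532


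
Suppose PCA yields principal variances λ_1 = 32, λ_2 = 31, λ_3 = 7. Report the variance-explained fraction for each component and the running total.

Step 1 — total variance = trace(Sigma) = Σ λ_i = 32 + 31 + 7 = 70.

Step 2 — fraction explained by component i = λ_i / Σ λ:
  PC1: 32/70 = 0.4571
  PC2: 31/70 = 0.4429
  PC3: 7/70 = 0.1

Step 3 — cumulative fraction after k components = (λ_1 + ... + λ_k) / Σ λ:
  k = 1: 32/70 = 0.4571
  k = 2: (32 + 31)/70 = 63/70 = 0.9
  k = 3: (32 + 31 + 7)/70 = 70/70 = 1

Summary (fraction, with percent):

explained: PC1 0.4571 (45.71%), PC2 0.4429 (44.29%), PC3 0.1 (10%);  cumulative: 0.4571, 0.9, 1


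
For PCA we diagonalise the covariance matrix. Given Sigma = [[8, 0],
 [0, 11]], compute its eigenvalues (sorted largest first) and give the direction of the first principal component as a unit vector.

Step 1 — characteristic polynomial of 2×2 Sigma:
  det(Sigma - λI) = λ² - trace · λ + det = 0.
  trace = 8 + 11 = 19, det = 8·11 - (0)² = 88.
Step 2 — discriminant:
  Δ = trace² - 4·det = 361 - 352 = 9.
Step 3 — eigenvalues:
  λ = (trace ± √Δ)/2 = (19 ± 3)/2,
  λ_1 = 11,  λ_2 = 8.

Step 4 — unit eigenvector for λ_1: Sigma is diagonal, so its eigenvectors are the coordinate axes. λ_1 = 11 is the diagonal entry on the second coordinate axis, hence
  v_1 = (0, 1) (||v_1|| = 1).

λ_1 = 11,  λ_2 = 8;  v_1 ≈ (0, 1)


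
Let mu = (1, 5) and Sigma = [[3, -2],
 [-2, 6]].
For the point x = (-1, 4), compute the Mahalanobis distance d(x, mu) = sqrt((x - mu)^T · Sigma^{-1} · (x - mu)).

Step 1 — centre the observation: (x - mu) = (-2, -1).

Step 2 — invert Sigma. det(Sigma) = 3·6 - (-2)² = 14.
  Sigma^{-1} = (1/det) · [[d, -b], [-b, a]] = [[0.4286, 0.1429],
 [0.1429, 0.2143]].

Step 3 — form the quadratic (x - mu)^T · Sigma^{-1} · (x - mu):
  Sigma^{-1} · (x - mu) = (-1, -0.5).
  (x - mu)^T · [Sigma^{-1} · (x - mu)] = (-2)·(-1) + (-1)·(-0.5) = 2.5.

Step 4 — take square root: d = √(2.5) ≈ 1.5811.

d(x, mu) = √(2.5) ≈ 1.5811


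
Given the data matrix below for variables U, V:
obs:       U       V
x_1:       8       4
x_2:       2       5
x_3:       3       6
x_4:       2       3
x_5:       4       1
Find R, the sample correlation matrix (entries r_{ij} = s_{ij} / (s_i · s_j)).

Step 1 — column means:
  mean(U) = (8 + 2 + 3 + 2 + 4) / 5 = 19/5 = 3.8
  mean(V) = (4 + 5 + 6 + 3 + 1) / 5 = 19/5 = 3.8

Step 2 — sample variances and covariances s[i,j] = (1/(n-1)) · Σ_k (x_{k,i} - mean_i) · (x_{k,j} - mean_j), with n-1 = 4:
  s[U,U] = ((4.2)·(4.2) + (-1.8)·(-1.8) + (-0.8)·(-0.8) + (-1.8)·(-1.8) + (0.2)·(0.2)) / 4 = 24.8/4 = 6.2
  s[U,V] = ((4.2)·(0.2) + (-1.8)·(1.2) + (-0.8)·(2.2) + (-1.8)·(-0.8) + (0.2)·(-2.8)) / 4 = -2.2/4 = -0.55
  s[V,V] = ((0.2)·(0.2) + (1.2)·(1.2) + (2.2)·(2.2) + (-0.8)·(-0.8) + (-2.8)·(-2.8)) / 4 = 14.8/4 = 3.7
  Sample standard deviations s_i = √(s[i,i]):
  s(U) = √(6.2) = 2.49
  s(V) = √(3.7) = 1.9235

Step 3 — r_{ij} = s_{ij} / (s_i · s_j):
  r[U,U] = 1 (diagonal).
  r[U,V] = -0.55 / (2.49 · 1.9235) = -0.55 / 4.7896 = -0.1148
  r[V,V] = 1 (diagonal).

R is symmetric with unit diagonal. Assembling:

R = [[1, -0.1148],
 [-0.1148, 1]]


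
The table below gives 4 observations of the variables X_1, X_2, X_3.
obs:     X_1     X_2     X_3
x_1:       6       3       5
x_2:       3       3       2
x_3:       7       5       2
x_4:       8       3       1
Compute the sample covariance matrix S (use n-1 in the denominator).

Step 1 — column means:
  mean(X_1) = (6 + 3 + 7 + 8) / 4 = 24/4 = 6
  mean(X_2) = (3 + 3 + 5 + 3) / 4 = 14/4 = 3.5
  mean(X_3) = (5 + 2 + 2 + 1) / 4 = 10/4 = 2.5

Step 2 — sample covariance S[i,j] = (1/(n-1)) · Σ_k (x_{k,i} - mean_i) · (x_{k,j} - mean_j), with n-1 = 3.
  S[X_1,X_1] = ((0)·(0) + (-3)·(-3) + (1)·(1) + (2)·(2)) / 3 = 14/3 = 4.6667
  S[X_1,X_2] = ((0)·(-0.5) + (-3)·(-0.5) + (1)·(1.5) + (2)·(-0.5)) / 3 = 2/3 = 0.6667
  S[X_1,X_3] = ((0)·(2.5) + (-3)·(-0.5) + (1)·(-0.5) + (2)·(-1.5)) / 3 = -2/3 = -0.6667
  S[X_2,X_2] = ((-0.5)·(-0.5) + (-0.5)·(-0.5) + (1.5)·(1.5) + (-0.5)·(-0.5)) / 3 = 3/3 = 1
  S[X_2,X_3] = ((-0.5)·(2.5) + (-0.5)·(-0.5) + (1.5)·(-0.5) + (-0.5)·(-1.5)) / 3 = -1/3 = -0.3333
  S[X_3,X_3] = ((2.5)·(2.5) + (-0.5)·(-0.5) + (-0.5)·(-0.5) + (-1.5)·(-1.5)) / 3 = 9/3 = 3

S is symmetric (S[j,i] = S[i,j]). Assembling:

S = [[4.6667, 0.6667, -0.6667],
 [0.6667, 1, -0.3333],
 [-0.6667, -0.3333, 3]]


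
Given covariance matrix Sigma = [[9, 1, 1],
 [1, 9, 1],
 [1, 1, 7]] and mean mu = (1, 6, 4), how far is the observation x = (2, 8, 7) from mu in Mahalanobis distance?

Step 1 — centre the observation: (x - mu) = (1, 2, 3).

Step 2 — invert Sigma (cofactor / det for 3×3, or solve directly):
  Sigma^{-1} = [[0.114, -0.011, -0.0147],
 [-0.011, 0.114, -0.0147],
 [-0.0147, -0.0147, 0.1471]].

Step 3 — form the quadratic (x - mu)^T · Sigma^{-1} · (x - mu):
  Sigma^{-1} · (x - mu) = (0.0478, 0.1728, 0.3971).
  (x - mu)^T · [Sigma^{-1} · (x - mu)] = (1)·(0.0478) + (2)·(0.1728) + (3)·(0.3971) = 1.5846.

Step 4 — take square root: d = √(1.5846) ≈ 1.2588.

d(x, mu) = √(1.5846) ≈ 1.2588


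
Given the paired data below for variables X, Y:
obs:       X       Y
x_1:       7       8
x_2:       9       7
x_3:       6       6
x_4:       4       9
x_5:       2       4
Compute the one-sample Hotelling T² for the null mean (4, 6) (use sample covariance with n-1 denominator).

Step 1 — sample mean vector:
  mean(X) = (7 + 9 + 6 + 4 + 2) / 5 = 28/5 = 5.6
  mean(Y) = (8 + 7 + 6 + 9 + 4) / 5 = 34/5 = 6.8
  x̄ = (5.6, 6.8),  deviation x̄ - mu_0 = (5.6, 6.8) - (4, 6) = (1.6, 0.8).

Step 2 — sample covariance matrix, S[i,j] = (1/(n-1)) · Σ_k (x_{k,i} - mean_i) · (x_{k,j} - mean_j), divisor n-1 = 4:
  S[X,X] = ((1.4)·(1.4) + (3.4)·(3.4) + (0.4)·(0.4) + (-1.6)·(-1.6) + (-3.6)·(-3.6)) / 4 = 29.2/4 = 7.3
  S[X,Y] = ((1.4)·(1.2) + (3.4)·(0.2) + (0.4)·(-0.8) + (-1.6)·(2.2) + (-3.6)·(-2.8)) / 4 = 8.6/4 = 2.15
  S[Y,Y] = ((1.2)·(1.2) + (0.2)·(0.2) + (-0.8)·(-0.8) + (2.2)·(2.2) + (-2.8)·(-2.8)) / 4 = 14.8/4 = 3.7
  S = [[7.3, 2.15],
 [2.15, 3.7]].

Step 3 — invert S. det(S) = 7.3·3.7 - (2.15)² = 22.3875.
  S^{-1} = (1/det) · [[d, -b], [-b, a]] = [[0.1653, -0.096],
 [-0.096, 0.3261]].

Step 4 — quadratic form (x̄ - mu_0)^T · S^{-1} · (x̄ - mu_0):
  S^{-1} · (x̄ - mu_0) = (0.1876, 0.1072),
  (x̄ - mu_0)^T · [...] = (1.6)·(0.1876) + (0.8)·(0.1072) = 0.3859.

Step 5 — scale by n: T² = 5 · 0.3859 = 1.9296.

T² ≈ 1.9296


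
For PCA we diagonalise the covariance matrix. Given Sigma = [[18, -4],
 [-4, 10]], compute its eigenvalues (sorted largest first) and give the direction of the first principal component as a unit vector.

Step 1 — characteristic polynomial of 2×2 Sigma:
  det(Sigma - λI) = λ² - trace · λ + det = 0.
  trace = 18 + 10 = 28, det = 18·10 - (-4)² = 164.
Step 2 — discriminant:
  Δ = trace² - 4·det = 784 - 656 = 128.
Step 3 — eigenvalues:
  λ = (trace ± √Δ)/2 = (28 ± 11.3137)/2,
  λ_1 = 19.6569,  λ_2 = 8.3431.

Step 4 — unit eigenvector for λ_1: solve (Sigma - λ_1 I)v = 0. First row:
  (18 - 19.6569)·v_x + (-4)·v_y = 0, i.e. (-1.6569)·v_x + (-4)·v_y = 0,
  so v ∝ (b, λ_1 - a) = (-4, 1.6569); multiply by -1 so the first entry is positive: u = (4, -1.6569).
  ||u|| = √((4)² + (-1.6569)²) = √(18.7452) ≈ 4.3296,
  v_1 = u/||u|| ≈ (0.9239, -0.3827) (||v_1|| = 1).

λ_1 = 19.6569,  λ_2 = 8.3431;  v_1 ≈ (0.9239, -0.3827)


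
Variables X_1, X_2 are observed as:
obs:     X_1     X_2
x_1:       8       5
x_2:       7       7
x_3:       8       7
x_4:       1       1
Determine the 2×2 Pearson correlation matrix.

Step 1 — column means:
  mean(X_1) = (8 + 7 + 8 + 1) / 4 = 24/4 = 6
  mean(X_2) = (5 + 7 + 7 + 1) / 4 = 20/4 = 5

Step 2 — sample variances and covariances s[i,j] = (1/(n-1)) · Σ_k (x_{k,i} - mean_i) · (x_{k,j} - mean_j), with n-1 = 3:
  s[X_1,X_1] = ((2)·(2) + (1)·(1) + (2)·(2) + (-5)·(-5)) / 3 = 34/3 = 11.3333
  s[X_1,X_2] = ((2)·(0) + (1)·(2) + (2)·(2) + (-5)·(-4)) / 3 = 26/3 = 8.6667
  s[X_2,X_2] = ((0)·(0) + (2)·(2) + (2)·(2) + (-4)·(-4)) / 3 = 24/3 = 8
  Sample standard deviations s_i = √(s[i,i]):
  s(X_1) = √(11.3333) = 3.3665
  s(X_2) = √(8) = 2.8284

Step 3 — r_{ij} = s_{ij} / (s_i · s_j):
  r[X_1,X_1] = 1 (diagonal).
  r[X_1,X_2] = 8.6667 / (3.3665 · 2.8284) = 8.6667 / 9.5219 = 0.9102
  r[X_2,X_2] = 1 (diagonal).

R is symmetric with unit diagonal. Assembling:

R = [[1, 0.9102],
 [0.9102, 1]]


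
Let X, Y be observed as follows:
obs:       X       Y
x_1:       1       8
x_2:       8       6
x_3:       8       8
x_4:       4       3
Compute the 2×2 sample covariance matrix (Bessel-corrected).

Step 1 — column means:
  mean(X) = (1 + 8 + 8 + 4) / 4 = 21/4 = 5.25
  mean(Y) = (8 + 6 + 8 + 3) / 4 = 25/4 = 6.25

Step 2 — sample covariance S[i,j] = (1/(n-1)) · Σ_k (x_{k,i} - mean_i) · (x_{k,j} - mean_j), with n-1 = 3.
  S[X,X] = ((-4.25)·(-4.25) + (2.75)·(2.75) + (2.75)·(2.75) + (-1.25)·(-1.25)) / 3 = 34.75/3 = 11.5833
  S[X,Y] = ((-4.25)·(1.75) + (2.75)·(-0.25) + (2.75)·(1.75) + (-1.25)·(-3.25)) / 3 = 0.75/3 = 0.25
  S[Y,Y] = ((1.75)·(1.75) + (-0.25)·(-0.25) + (1.75)·(1.75) + (-3.25)·(-3.25)) / 3 = 16.75/3 = 5.5833

S is symmetric (S[j,i] = S[i,j]). Assembling:

S = [[11.5833, 0.25],
 [0.25, 5.5833]]


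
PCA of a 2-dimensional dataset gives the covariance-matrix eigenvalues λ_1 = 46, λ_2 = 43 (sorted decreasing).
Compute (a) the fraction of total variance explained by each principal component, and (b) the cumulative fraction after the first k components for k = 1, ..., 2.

Step 1 — total variance = trace(Sigma) = Σ λ_i = 46 + 43 = 89.

Step 2 — fraction explained by component i = λ_i / Σ λ:
  PC1: 46/89 = 0.5169
  PC2: 43/89 = 0.4831

Step 3 — cumulative fraction after k components = (λ_1 + ... + λ_k) / Σ λ:
  k = 1: 46/89 = 0.5169
  k = 2: (46 + 43)/89 = 89/89 = 1

Summary (fraction, with percent):

explained: PC1 0.5169 (51.69%), PC2 0.4831 (48.31%);  cumulative: 0.5169, 1


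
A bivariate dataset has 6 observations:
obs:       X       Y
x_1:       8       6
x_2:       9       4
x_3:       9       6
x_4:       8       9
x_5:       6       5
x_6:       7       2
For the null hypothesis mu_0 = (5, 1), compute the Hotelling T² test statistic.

Step 1 — sample mean vector:
  mean(X) = (8 + 9 + 9 + 8 + 6 + 7) / 6 = 47/6 = 7.8333
  mean(Y) = (6 + 4 + 6 + 9 + 5 + 2) / 6 = 32/6 = 5.3333
  x̄ = (7.8333, 5.3333),  deviation x̄ - mu_0 = (7.8333, 5.3333) - (5, 1) = (2.8333, 4.3333).

Step 2 — sample covariance matrix, S[i,j] = (1/(n-1)) · Σ_k (x_{k,i} - mean_i) · (x_{k,j} - mean_j), divisor n-1 = 5:
  S[X,X] = ((0.1667)·(0.1667) + (1.1667)·(1.1667) + (1.1667)·(1.1667) + (0.1667)·(0.1667) + (-1.8333)·(-1.8333) + (-0.8333)·(-0.8333)) / 5 = 6.8333/5 = 1.3667
  S[X,Y] = ((0.1667)·(0.6667) + (1.1667)·(-1.3333) + (1.1667)·(0.6667) + (0.1667)·(3.6667) + (-1.8333)·(-0.3333) + (-0.8333)·(-3.3333)) / 5 = 3.3333/5 = 0.6667
  S[Y,Y] = ((0.6667)·(0.6667) + (-1.3333)·(-1.3333) + (0.6667)·(0.6667) + (3.6667)·(3.6667) + (-0.3333)·(-0.3333) + (-3.3333)·(-3.3333)) / 5 = 27.3333/5 = 5.4667
  S = [[1.3667, 0.6667],
 [0.6667, 5.4667]].

Step 3 — invert S. det(S) = 1.3667·5.4667 - (0.6667)² = 7.0267.
  S^{-1} = (1/det) · [[d, -b], [-b, a]] = [[0.778, -0.0949],
 [-0.0949, 0.1945]].

Step 4 — quadratic form (x̄ - mu_0)^T · S^{-1} · (x̄ - mu_0):
  S^{-1} · (x̄ - mu_0) = (1.7932, 0.574),
  (x̄ - mu_0)^T · [...] = (2.8333)·(1.7932) + (4.3333)·(0.574) = 7.568.

Step 5 — scale by n: T² = 6 · 7.568 = 45.408.

T² ≈ 45.408


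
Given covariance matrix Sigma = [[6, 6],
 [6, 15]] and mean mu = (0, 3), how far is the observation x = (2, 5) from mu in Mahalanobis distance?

Step 1 — centre the observation: (x - mu) = (2, 2).

Step 2 — invert Sigma. det(Sigma) = 6·15 - (6)² = 54.
  Sigma^{-1} = (1/det) · [[d, -b], [-b, a]] = [[0.2778, -0.1111],
 [-0.1111, 0.1111]].

Step 3 — form the quadratic (x - mu)^T · Sigma^{-1} · (x - mu):
  Sigma^{-1} · (x - mu) = (0.3333, 0).
  (x - mu)^T · [Sigma^{-1} · (x - mu)] = (2)·(0.3333) + (2)·(0) = 0.6667.

Step 4 — take square root: d = √(0.6667) ≈ 0.8165.

d(x, mu) = √(0.6667) ≈ 0.8165


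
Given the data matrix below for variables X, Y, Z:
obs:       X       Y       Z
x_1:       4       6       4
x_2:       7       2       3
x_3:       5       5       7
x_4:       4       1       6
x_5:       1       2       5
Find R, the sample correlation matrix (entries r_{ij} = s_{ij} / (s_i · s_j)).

Step 1 — column means:
  mean(X) = (4 + 7 + 5 + 4 + 1) / 5 = 21/5 = 4.2
  mean(Y) = (6 + 2 + 5 + 1 + 2) / 5 = 16/5 = 3.2
  mean(Z) = (4 + 3 + 7 + 6 + 5) / 5 = 25/5 = 5

Step 2 — sample variances and covariances s[i,j] = (1/(n-1)) · Σ_k (x_{k,i} - mean_i) · (x_{k,j} - mean_j), with n-1 = 4:
  s[X,X] = ((-0.2)·(-0.2) + (2.8)·(2.8) + (0.8)·(0.8) + (-0.2)·(-0.2) + (-3.2)·(-3.2)) / 4 = 18.8/4 = 4.7
  s[X,Y] = ((-0.2)·(2.8) + (2.8)·(-1.2) + (0.8)·(1.8) + (-0.2)·(-2.2) + (-3.2)·(-1.2)) / 4 = 1.8/4 = 0.45
  s[X,Z] = ((-0.2)·(-1) + (2.8)·(-2) + (0.8)·(2) + (-0.2)·(1) + (-3.2)·(0)) / 4 = -4/4 = -1
  s[Y,Y] = ((2.8)·(2.8) + (-1.2)·(-1.2) + (1.8)·(1.8) + (-2.2)·(-2.2) + (-1.2)·(-1.2)) / 4 = 18.8/4 = 4.7
  s[Y,Z] = ((2.8)·(-1) + (-1.2)·(-2) + (1.8)·(2) + (-2.2)·(1) + (-1.2)·(0)) / 4 = 1/4 = 0.25
  s[Z,Z] = ((-1)·(-1) + (-2)·(-2) + (2)·(2) + (1)·(1) + (0)·(0)) / 4 = 10/4 = 2.5
  Sample standard deviations s_i = √(s[i,i]):
  s(X) = √(4.7) = 2.1679
  s(Y) = √(4.7) = 2.1679
  s(Z) = √(2.5) = 1.5811

Step 3 — r_{ij} = s_{ij} / (s_i · s_j):
  r[X,X] = 1 (diagonal).
  r[X,Y] = 0.45 / (2.1679 · 2.1679) = 0.45 / 4.7 = 0.0957
  r[X,Z] = -1 / (2.1679 · 1.5811) = -1 / 3.4278 = -0.2917
  r[Y,Y] = 1 (diagonal).
  r[Y,Z] = 0.25 / (2.1679 · 1.5811) = 0.25 / 3.4278 = 0.0729
  r[Z,Z] = 1 (diagonal).

R is symmetric with unit diagonal. Assembling:

R = [[1, 0.0957, -0.2917],
 [0.0957, 1, 0.0729],
 [-0.2917, 0.0729, 1]]


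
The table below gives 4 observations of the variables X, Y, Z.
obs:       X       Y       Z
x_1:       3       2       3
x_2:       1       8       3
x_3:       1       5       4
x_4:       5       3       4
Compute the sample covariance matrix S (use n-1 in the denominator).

Step 1 — column means:
  mean(X) = (3 + 1 + 1 + 5) / 4 = 10/4 = 2.5
  mean(Y) = (2 + 8 + 5 + 3) / 4 = 18/4 = 4.5
  mean(Z) = (3 + 3 + 4 + 4) / 4 = 14/4 = 3.5

Step 2 — sample covariance S[i,j] = (1/(n-1)) · Σ_k (x_{k,i} - mean_i) · (x_{k,j} - mean_j), with n-1 = 3.
  S[X,X] = ((0.5)·(0.5) + (-1.5)·(-1.5) + (-1.5)·(-1.5) + (2.5)·(2.5)) / 3 = 11/3 = 3.6667
  S[X,Y] = ((0.5)·(-2.5) + (-1.5)·(3.5) + (-1.5)·(0.5) + (2.5)·(-1.5)) / 3 = -11/3 = -3.6667
  S[X,Z] = ((0.5)·(-0.5) + (-1.5)·(-0.5) + (-1.5)·(0.5) + (2.5)·(0.5)) / 3 = 1/3 = 0.3333
  S[Y,Y] = ((-2.5)·(-2.5) + (3.5)·(3.5) + (0.5)·(0.5) + (-1.5)·(-1.5)) / 3 = 21/3 = 7
  S[Y,Z] = ((-2.5)·(-0.5) + (3.5)·(-0.5) + (0.5)·(0.5) + (-1.5)·(0.5)) / 3 = -1/3 = -0.3333
  S[Z,Z] = ((-0.5)·(-0.5) + (-0.5)·(-0.5) + (0.5)·(0.5) + (0.5)·(0.5)) / 3 = 1/3 = 0.3333

S is symmetric (S[j,i] = S[i,j]). Assembling:

S = [[3.6667, -3.6667, 0.3333],
 [-3.6667, 7, -0.3333],
 [0.3333, -0.3333, 0.3333]]


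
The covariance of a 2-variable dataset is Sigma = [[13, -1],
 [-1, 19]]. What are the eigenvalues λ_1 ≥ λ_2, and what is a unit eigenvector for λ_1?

Step 1 — characteristic polynomial of 2×2 Sigma:
  det(Sigma - λI) = λ² - trace · λ + det = 0.
  trace = 13 + 19 = 32, det = 13·19 - (-1)² = 246.
Step 2 — discriminant:
  Δ = trace² - 4·det = 1024 - 984 = 40.
Step 3 — eigenvalues:
  λ = (trace ± √Δ)/2 = (32 ± 6.3246)/2,
  λ_1 = 19.1623,  λ_2 = 12.8377.

Step 4 — unit eigenvector for λ_1: solve (Sigma - λ_1 I)v = 0. First row:
  (13 - 19.1623)·v_x + (-1)·v_y = 0, i.e. (-6.1623)·v_x + (-1)·v_y = 0,
  so v ∝ (b, λ_1 - a) = (-1, 6.1623); multiply by -1 so the first entry is positive: u = (1, -6.1623).
  ||u|| = √((1)² + (-6.1623)²) = √(38.9737) ≈ 6.2429,
  v_1 = u/||u|| ≈ (0.1602, -0.9871) (||v_1|| = 1).

λ_1 = 19.1623,  λ_2 = 12.8377;  v_1 ≈ (0.1602, -0.9871)


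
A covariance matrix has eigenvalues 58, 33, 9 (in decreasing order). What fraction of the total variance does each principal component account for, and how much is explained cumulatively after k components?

Step 1 — total variance = trace(Sigma) = Σ λ_i = 58 + 33 + 9 = 100.

Step 2 — fraction explained by component i = λ_i / Σ λ:
  PC1: 58/100 = 0.58
  PC2: 33/100 = 0.33
  PC3: 9/100 = 0.09

Step 3 — cumulative fraction after k components = (λ_1 + ... + λ_k) / Σ λ:
  k = 1: 58/100 = 0.58
  k = 2: (58 + 33)/100 = 91/100 = 0.91
  k = 3: (58 + 33 + 9)/100 = 100/100 = 1

Summary (fraction, with percent):

explained: PC1 0.58 (58%), PC2 0.33 (33%), PC3 0.09 (9%);  cumulative: 0.58, 0.91, 1


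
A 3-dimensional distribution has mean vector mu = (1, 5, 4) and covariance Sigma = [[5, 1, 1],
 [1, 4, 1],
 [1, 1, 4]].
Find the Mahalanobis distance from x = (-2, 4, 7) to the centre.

Step 1 — centre the observation: (x - mu) = (-3, -1, 3).

Step 2 — invert Sigma (cofactor / det for 3×3, or solve directly):
  Sigma^{-1} = [[0.2174, -0.0435, -0.0435],
 [-0.0435, 0.2754, -0.058],
 [-0.0435, -0.058, 0.2754]].

Step 3 — form the quadratic (x - mu)^T · Sigma^{-1} · (x - mu):
  Sigma^{-1} · (x - mu) = (-0.7391, -0.3188, 1.0145).
  (x - mu)^T · [Sigma^{-1} · (x - mu)] = (-3)·(-0.7391) + (-1)·(-0.3188) + (3)·(1.0145) = 5.5797.

Step 4 — take square root: d = √(5.5797) ≈ 2.3621.

d(x, mu) = √(5.5797) ≈ 2.3621


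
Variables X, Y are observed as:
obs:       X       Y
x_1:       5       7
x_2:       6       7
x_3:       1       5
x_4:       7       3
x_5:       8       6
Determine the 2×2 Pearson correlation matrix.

Step 1 — column means:
  mean(X) = (5 + 6 + 1 + 7 + 8) / 5 = 27/5 = 5.4
  mean(Y) = (7 + 7 + 5 + 3 + 6) / 5 = 28/5 = 5.6

Step 2 — sample variances and covariances s[i,j] = (1/(n-1)) · Σ_k (x_{k,i} - mean_i) · (x_{k,j} - mean_j), with n-1 = 4:
  s[X,X] = ((-0.4)·(-0.4) + (0.6)·(0.6) + (-4.4)·(-4.4) + (1.6)·(1.6) + (2.6)·(2.6)) / 4 = 29.2/4 = 7.3
  s[X,Y] = ((-0.4)·(1.4) + (0.6)·(1.4) + (-4.4)·(-0.6) + (1.6)·(-2.6) + (2.6)·(0.4)) / 4 = -0.2/4 = -0.05
  s[Y,Y] = ((1.4)·(1.4) + (1.4)·(1.4) + (-0.6)·(-0.6) + (-2.6)·(-2.6) + (0.4)·(0.4)) / 4 = 11.2/4 = 2.8
  Sample standard deviations s_i = √(s[i,i]):
  s(X) = √(7.3) = 2.7019
  s(Y) = √(2.8) = 1.6733

Step 3 — r_{ij} = s_{ij} / (s_i · s_j):
  r[X,X] = 1 (diagonal).
  r[X,Y] = -0.05 / (2.7019 · 1.6733) = -0.05 / 4.5211 = -0.0111
  r[Y,Y] = 1 (diagonal).

R is symmetric with unit diagonal. Assembling:

R = [[1, -0.0111],
 [-0.0111, 1]]


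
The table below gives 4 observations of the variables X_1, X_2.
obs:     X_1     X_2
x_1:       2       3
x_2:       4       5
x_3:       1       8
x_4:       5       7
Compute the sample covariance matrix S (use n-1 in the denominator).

Step 1 — column means:
  mean(X_1) = (2 + 4 + 1 + 5) / 4 = 12/4 = 3
  mean(X_2) = (3 + 5 + 8 + 7) / 4 = 23/4 = 5.75

Step 2 — sample covariance S[i,j] = (1/(n-1)) · Σ_k (x_{k,i} - mean_i) · (x_{k,j} - mean_j), with n-1 = 3.
  S[X_1,X_1] = ((-1)·(-1) + (1)·(1) + (-2)·(-2) + (2)·(2)) / 3 = 10/3 = 3.3333
  S[X_1,X_2] = ((-1)·(-2.75) + (1)·(-0.75) + (-2)·(2.25) + (2)·(1.25)) / 3 = 0/3 = 0
  S[X_2,X_2] = ((-2.75)·(-2.75) + (-0.75)·(-0.75) + (2.25)·(2.25) + (1.25)·(1.25)) / 3 = 14.75/3 = 4.9167

S is symmetric (S[j,i] = S[i,j]). Assembling:

S = [[3.3333, 0],
 [0, 4.9167]]


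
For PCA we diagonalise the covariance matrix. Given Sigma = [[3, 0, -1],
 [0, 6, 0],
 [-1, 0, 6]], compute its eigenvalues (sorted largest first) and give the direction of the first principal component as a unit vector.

Step 1 — characteristic polynomial p(λ) = det(λI - Sigma) = λ³ - tr·λ² + c_1·λ - det, where tr = trace, c_1 = sum of the principal 2×2 minors, det = det(Sigma):
  tr = 3 + 6 + 6 = 15,
  c_1 = (3·6 - (0)²) + (3·6 - (-1)²) + (6·6 - (0)²) = 18 + 17 + 36 = 71,
  det = 3·(6·6 - (0)²) - (0)·((0)·6 - (0)·(-1)) + (-1)·((0)·(0) - 6·(-1)) = 3·(36) - (0)·(0) + (-1)·(6) = 102.
  So p(λ) = λ³ - 15λ² + 71λ - 102.
Step 2 — look for an integer root (rational root theorem: any rational root is an integer divisor of 102). Testing λ = 6:
  p(6) = 216 - 540 + 426 - 102 = 0  ✓
  Dividing out (λ - 6): p(λ) = (λ - 6)(λ² - 9λ + 17).
Step 3 — remaining eigenvalues from the quadratic λ² - 9λ + 17 = 0:
  Δ = 9² - 4·17 = 81 - 68 = 13,  λ = (9 ± √13)/2 = (9 ± 3.6056)/2 ≈ 6.3028 or 2.6972.
  Sorted: λ_1 = 6.3028,  λ_2 = 6,  λ_3 = 2.6972  (check: sum = 15 = tr ✓).

Step 4 — unit eigenvector for λ_1 ≈ 6.3028: v spans the null space of (Sigma - λ_1 I), whose rows are
  r_1 = (-3.3028, 0, -1),  r_2 = (0, -0.3028, 0),  r_3 = (-1, 0, -0.3028).
  v is orthogonal to every row, so take v ∝ r_1 × r_2 = ((0)·(0) - (-1)·(-0.3028), (-1)·(0) - (-3.3028)·(0), (-3.3028)·(-0.3028) - (0)·(0)) ≈ (-0.3028, 0, 1).
  Rescale (multiply by -1 so the first nonzero entry is positive): u = (0.3028, 0, -1).
  ||u|| = √((0.3028)² + (0)² + (-1)²) = √(1.0917) ≈ 1.0448,  v_1 = u/||u|| ≈ (0.2898, 0, -0.9571) (||v_1|| = 1).

λ_1 = 6.3028,  λ_2 = 6,  λ_3 = 2.6972;  v_1 ≈ (0.2898, 0, -0.9571)


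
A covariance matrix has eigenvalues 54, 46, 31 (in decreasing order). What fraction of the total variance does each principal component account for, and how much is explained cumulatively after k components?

Step 1 — total variance = trace(Sigma) = Σ λ_i = 54 + 46 + 31 = 131.

Step 2 — fraction explained by component i = λ_i / Σ λ:
  PC1: 54/131 = 0.4122
  PC2: 46/131 = 0.3511
  PC3: 31/131 = 0.2366

Step 3 — cumulative fraction after k components = (λ_1 + ... + λ_k) / Σ λ:
  k = 1: 54/131 = 0.4122
  k = 2: (54 + 46)/131 = 100/131 = 0.7634
  k = 3: (54 + 46 + 31)/131 = 131/131 = 1

Summary (fraction, with percent):

explained: PC1 0.4122 (41.22%), PC2 0.3511 (35.11%), PC3 0.2366 (23.66%);  cumulative: 0.4122, 0.7634, 1


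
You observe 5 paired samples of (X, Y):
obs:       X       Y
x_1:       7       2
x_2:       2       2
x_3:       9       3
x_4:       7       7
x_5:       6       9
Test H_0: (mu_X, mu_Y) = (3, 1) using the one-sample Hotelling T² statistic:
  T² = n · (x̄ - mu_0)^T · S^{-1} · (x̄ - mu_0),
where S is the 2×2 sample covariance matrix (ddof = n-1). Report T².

Step 1 — sample mean vector:
  mean(X) = (7 + 2 + 9 + 7 + 6) / 5 = 31/5 = 6.2
  mean(Y) = (2 + 2 + 3 + 7 + 9) / 5 = 23/5 = 4.6
  x̄ = (6.2, 4.6),  deviation x̄ - mu_0 = (6.2, 4.6) - (3, 1) = (3.2, 3.6).

Step 2 — sample covariance matrix, S[i,j] = (1/(n-1)) · Σ_k (x_{k,i} - mean_i) · (x_{k,j} - mean_j), divisor n-1 = 4:
  S[X,X] = ((0.8)·(0.8) + (-4.2)·(-4.2) + (2.8)·(2.8) + (0.8)·(0.8) + (-0.2)·(-0.2)) / 4 = 26.8/4 = 6.7
  S[X,Y] = ((0.8)·(-2.6) + (-4.2)·(-2.6) + (2.8)·(-1.6) + (0.8)·(2.4) + (-0.2)·(4.4)) / 4 = 5.4/4 = 1.35
  S[Y,Y] = ((-2.6)·(-2.6) + (-2.6)·(-2.6) + (-1.6)·(-1.6) + (2.4)·(2.4) + (4.4)·(4.4)) / 4 = 41.2/4 = 10.3
  S = [[6.7, 1.35],
 [1.35, 10.3]].

Step 3 — invert S. det(S) = 6.7·10.3 - (1.35)² = 67.1875.
  S^{-1} = (1/det) · [[d, -b], [-b, a]] = [[0.1533, -0.0201],
 [-0.0201, 0.0997]].

Step 4 — quadratic form (x̄ - mu_0)^T · S^{-1} · (x̄ - mu_0):
  S^{-1} · (x̄ - mu_0) = (0.4182, 0.2947),
  (x̄ - mu_0)^T · [...] = (3.2)·(0.4182) + (3.6)·(0.2947) = 2.3993.

Step 5 — scale by n: T² = 5 · 2.3993 = 11.9963.

T² ≈ 11.9963


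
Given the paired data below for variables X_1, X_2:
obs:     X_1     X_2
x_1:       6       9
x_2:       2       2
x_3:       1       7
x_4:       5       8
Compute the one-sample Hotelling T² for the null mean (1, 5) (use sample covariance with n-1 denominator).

Step 1 — sample mean vector:
  mean(X_1) = (6 + 2 + 1 + 5) / 4 = 14/4 = 3.5
  mean(X_2) = (9 + 2 + 7 + 8) / 4 = 26/4 = 6.5
  x̄ = (3.5, 6.5),  deviation x̄ - mu_0 = (3.5, 6.5) - (1, 5) = (2.5, 1.5).

Step 2 — sample covariance matrix, S[i,j] = (1/(n-1)) · Σ_k (x_{k,i} - mean_i) · (x_{k,j} - mean_j), divisor n-1 = 3:
  S[X_1,X_1] = ((2.5)·(2.5) + (-1.5)·(-1.5) + (-2.5)·(-2.5) + (1.5)·(1.5)) / 3 = 17/3 = 5.6667
  S[X_1,X_2] = ((2.5)·(2.5) + (-1.5)·(-4.5) + (-2.5)·(0.5) + (1.5)·(1.5)) / 3 = 14/3 = 4.6667
  S[X_2,X_2] = ((2.5)·(2.5) + (-4.5)·(-4.5) + (0.5)·(0.5) + (1.5)·(1.5)) / 3 = 29/3 = 9.6667
  S = [[5.6667, 4.6667],
 [4.6667, 9.6667]].

Step 3 — invert S. det(S) = 5.6667·9.6667 - (4.6667)² = 33.
  S^{-1} = (1/det) · [[d, -b], [-b, a]] = [[0.2929, -0.1414],
 [-0.1414, 0.1717]].

Step 4 — quadratic form (x̄ - mu_0)^T · S^{-1} · (x̄ - mu_0):
  S^{-1} · (x̄ - mu_0) = (0.5202, -0.096),
  (x̄ - mu_0)^T · [...] = (2.5)·(0.5202) + (1.5)·(-0.096) = 1.1566.

Step 5 — scale by n: T² = 4 · 1.1566 = 4.6263.

T² ≈ 4.6263


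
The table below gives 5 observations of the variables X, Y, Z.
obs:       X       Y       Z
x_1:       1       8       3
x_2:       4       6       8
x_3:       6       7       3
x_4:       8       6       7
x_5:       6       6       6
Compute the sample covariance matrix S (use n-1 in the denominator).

Step 1 — column means:
  mean(X) = (1 + 4 + 6 + 8 + 6) / 5 = 25/5 = 5
  mean(Y) = (8 + 6 + 7 + 6 + 6) / 5 = 33/5 = 6.6
  mean(Z) = (3 + 8 + 3 + 7 + 6) / 5 = 27/5 = 5.4

Step 2 — sample covariance S[i,j] = (1/(n-1)) · Σ_k (x_{k,i} - mean_i) · (x_{k,j} - mean_j), with n-1 = 4.
  S[X,X] = ((-4)·(-4) + (-1)·(-1) + (1)·(1) + (3)·(3) + (1)·(1)) / 4 = 28/4 = 7
  S[X,Y] = ((-4)·(1.4) + (-1)·(-0.6) + (1)·(0.4) + (3)·(-0.6) + (1)·(-0.6)) / 4 = -7/4 = -1.75
  S[X,Z] = ((-4)·(-2.4) + (-1)·(2.6) + (1)·(-2.4) + (3)·(1.6) + (1)·(0.6)) / 4 = 10/4 = 2.5
  S[Y,Y] = ((1.4)·(1.4) + (-0.6)·(-0.6) + (0.4)·(0.4) + (-0.6)·(-0.6) + (-0.6)·(-0.6)) / 4 = 3.2/4 = 0.8
  S[Y,Z] = ((1.4)·(-2.4) + (-0.6)·(2.6) + (0.4)·(-2.4) + (-0.6)·(1.6) + (-0.6)·(0.6)) / 4 = -7.2/4 = -1.8
  S[Z,Z] = ((-2.4)·(-2.4) + (2.6)·(2.6) + (-2.4)·(-2.4) + (1.6)·(1.6) + (0.6)·(0.6)) / 4 = 21.2/4 = 5.3

S is symmetric (S[j,i] = S[i,j]). Assembling:

S = [[7, -1.75, 2.5],
 [-1.75, 0.8, -1.8],
 [2.5, -1.8, 5.3]]


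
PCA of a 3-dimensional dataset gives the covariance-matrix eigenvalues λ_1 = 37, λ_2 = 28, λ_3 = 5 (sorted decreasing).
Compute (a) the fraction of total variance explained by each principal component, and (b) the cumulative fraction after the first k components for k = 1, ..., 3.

Step 1 — total variance = trace(Sigma) = Σ λ_i = 37 + 28 + 5 = 70.

Step 2 — fraction explained by component i = λ_i / Σ λ:
  PC1: 37/70 = 0.5286
  PC2: 28/70 = 0.4
  PC3: 5/70 = 0.0714

Step 3 — cumulative fraction after k components = (λ_1 + ... + λ_k) / Σ λ:
  k = 1: 37/70 = 0.5286
  k = 2: (37 + 28)/70 = 65/70 = 0.9286
  k = 3: (37 + 28 + 5)/70 = 70/70 = 1

Summary (fraction, with percent):

explained: PC1 0.5286 (52.86%), PC2 0.4 (40%), PC3 0.0714 (7.14%);  cumulative: 0.5286, 0.9286, 1


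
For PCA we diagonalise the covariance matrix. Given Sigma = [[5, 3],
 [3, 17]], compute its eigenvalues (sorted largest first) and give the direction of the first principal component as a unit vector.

Step 1 — characteristic polynomial of 2×2 Sigma:
  det(Sigma - λI) = λ² - trace · λ + det = 0.
  trace = 5 + 17 = 22, det = 5·17 - (3)² = 76.
Step 2 — discriminant:
  Δ = trace² - 4·det = 484 - 304 = 180.
Step 3 — eigenvalues:
  λ = (trace ± √Δ)/2 = (22 ± 13.4164)/2,
  λ_1 = 17.7082,  λ_2 = 4.2918.

Step 4 — unit eigenvector for λ_1: solve (Sigma - λ_1 I)v = 0. First row:
  (5 - 17.7082)·v_x + (3)·v_y = 0, i.e. (-12.7082)·v_x + (3)·v_y = 0,
  so v ∝ (b, λ_1 - a) = (3, 12.7082) = u.
  ||u|| = √((3)² + (12.7082)²) = √(170.4984) ≈ 13.0575,
  v_1 = u/||u|| ≈ (0.2298, 0.9732) (||v_1|| = 1).

λ_1 = 17.7082,  λ_2 = 4.2918;  v_1 ≈ (0.2298, 0.9732)


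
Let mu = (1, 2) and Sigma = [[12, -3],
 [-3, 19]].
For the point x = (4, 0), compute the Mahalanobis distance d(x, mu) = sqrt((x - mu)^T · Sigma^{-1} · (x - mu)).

Step 1 — centre the observation: (x - mu) = (3, -2).

Step 2 — invert Sigma. det(Sigma) = 12·19 - (-3)² = 219.
  Sigma^{-1} = (1/det) · [[d, -b], [-b, a]] = [[0.0868, 0.0137],
 [0.0137, 0.0548]].

Step 3 — form the quadratic (x - mu)^T · Sigma^{-1} · (x - mu):
  Sigma^{-1} · (x - mu) = (0.2329, -0.0685).
  (x - mu)^T · [Sigma^{-1} · (x - mu)] = (3)·(0.2329) + (-2)·(-0.0685) = 0.8356.

Step 4 — take square root: d = √(0.8356) ≈ 0.9141.

d(x, mu) = √(0.8356) ≈ 0.9141


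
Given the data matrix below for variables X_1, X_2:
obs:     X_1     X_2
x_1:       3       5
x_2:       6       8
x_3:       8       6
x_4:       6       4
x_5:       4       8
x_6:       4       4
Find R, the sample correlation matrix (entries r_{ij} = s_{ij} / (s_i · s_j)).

Step 1 — column means:
  mean(X_1) = (3 + 6 + 8 + 6 + 4 + 4) / 6 = 31/6 = 5.1667
  mean(X_2) = (5 + 8 + 6 + 4 + 8 + 4) / 6 = 35/6 = 5.8333

Step 2 — sample variances and covariances s[i,j] = (1/(n-1)) · Σ_k (x_{k,i} - mean_i) · (x_{k,j} - mean_j), with n-1 = 5:
  s[X_1,X_1] = ((-2.1667)·(-2.1667) + (0.8333)·(0.8333) + (2.8333)·(2.8333) + (0.8333)·(0.8333) + (-1.1667)·(-1.1667) + (-1.1667)·(-1.1667)) / 5 = 16.8333/5 = 3.3667
  s[X_1,X_2] = ((-2.1667)·(-0.8333) + (0.8333)·(2.1667) + (2.8333)·(0.1667) + (0.8333)·(-1.8333) + (-1.1667)·(2.1667) + (-1.1667)·(-1.8333)) / 5 = 2.1667/5 = 0.4333
  s[X_2,X_2] = ((-0.8333)·(-0.8333) + (2.1667)·(2.1667) + (0.1667)·(0.1667) + (-1.8333)·(-1.8333) + (2.1667)·(2.1667) + (-1.8333)·(-1.8333)) / 5 = 16.8333/5 = 3.3667
  Sample standard deviations s_i = √(s[i,i]):
  s(X_1) = √(3.3667) = 1.8348
  s(X_2) = √(3.3667) = 1.8348

Step 3 — r_{ij} = s_{ij} / (s_i · s_j):
  r[X_1,X_1] = 1 (diagonal).
  r[X_1,X_2] = 0.4333 / (1.8348 · 1.8348) = 0.4333 / 3.3667 = 0.1287
  r[X_2,X_2] = 1 (diagonal).

R is symmetric with unit diagonal. Assembling:

R = [[1, 0.1287],
 [0.1287, 1]]
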